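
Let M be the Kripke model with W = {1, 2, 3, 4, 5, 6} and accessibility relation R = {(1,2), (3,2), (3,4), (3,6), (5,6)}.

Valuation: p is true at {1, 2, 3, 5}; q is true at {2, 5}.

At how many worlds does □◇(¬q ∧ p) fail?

3

1: successors {2}; ◇(¬q ∧ p) there: 2:F. ✗
2: no successors, so □◇(¬q ∧ p) holds vacuously. ✓
3: successors {2, 4, 6}; ◇(¬q ∧ p) there: 2:F, 4:F, 6:F. ✗
4: no successors, so □◇(¬q ∧ p) holds vacuously. ✓
5: successors {6}; ◇(¬q ∧ p) there: 6:F. ✗
6: no successors, so □◇(¬q ∧ p) holds vacuously. ✓
Satisfying worlds: {2, 4, 6}.
So □◇(¬q ∧ p) fails at the other 3 worlds.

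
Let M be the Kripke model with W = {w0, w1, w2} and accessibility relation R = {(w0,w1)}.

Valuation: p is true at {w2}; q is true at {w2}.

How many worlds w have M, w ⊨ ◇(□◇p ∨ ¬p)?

w0: successors {w1}; □◇p ∨ ¬p there: w1:T. ✓
w1: no successors, so ◇(□◇p ∨ ¬p) fails. ✗
w2: no successors, so ◇(□◇p ∨ ¬p) fails. ✗
Satisfying worlds: {w0}.

1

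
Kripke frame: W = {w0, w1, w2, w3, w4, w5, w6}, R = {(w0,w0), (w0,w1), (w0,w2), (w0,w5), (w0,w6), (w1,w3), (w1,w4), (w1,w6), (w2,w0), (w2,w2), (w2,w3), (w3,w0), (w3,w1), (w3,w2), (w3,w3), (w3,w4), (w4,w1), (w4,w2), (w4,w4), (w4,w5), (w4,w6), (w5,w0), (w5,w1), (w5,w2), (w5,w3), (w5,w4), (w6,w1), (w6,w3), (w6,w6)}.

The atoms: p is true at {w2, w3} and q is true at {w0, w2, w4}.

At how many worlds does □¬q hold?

w0: successors {w0, w1, w2, w5, w6}; ¬q there: w0:F, w1:T, w2:F, w5:T, w6:T. ✗
w1: successors {w3, w4, w6}; ¬q there: w3:T, w4:F, w6:T. ✗
w2: successors {w0, w2, w3}; ¬q there: w0:F, w2:F, w3:T. ✗
w3: successors {w0, w1, w2, w3, w4}; ¬q there: w0:F, w1:T, w2:F, w3:T, w4:F. ✗
w4: successors {w1, w2, w4, w5, w6}; ¬q there: w1:T, w2:F, w4:F, w5:T, w6:T. ✗
w5: successors {w0, w1, w2, w3, w4}; ¬q there: w0:F, w1:T, w2:F, w3:T, w4:F. ✗
w6: successors {w1, w3, w6}; ¬q there: w1:T, w3:T, w6:T. ✓
Satisfying worlds: {w6}.

1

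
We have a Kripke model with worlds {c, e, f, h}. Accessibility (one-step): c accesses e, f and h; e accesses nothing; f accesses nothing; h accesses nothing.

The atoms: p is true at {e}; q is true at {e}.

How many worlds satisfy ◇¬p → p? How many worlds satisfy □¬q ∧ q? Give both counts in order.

For ◇¬p → p:
c: ◇¬p is T, p is F. ✗
e: ◇¬p is F, p is T. ✓
f: ◇¬p is F, p is F. ✓
h: ◇¬p is F, p is F. ✓
— 3 worlds.
For □¬q ∧ q:
c: □¬q is F, q is F. ✗
e: □¬q is T, q is T. ✓
f: □¬q is T, q is F. ✗
h: □¬q is T, q is F. ✗
— 1 world.

3 and 1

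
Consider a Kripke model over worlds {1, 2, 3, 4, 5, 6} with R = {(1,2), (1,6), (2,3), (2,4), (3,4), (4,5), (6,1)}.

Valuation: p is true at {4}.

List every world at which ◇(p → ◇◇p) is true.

1: successors {2, 6}; p → ◇◇p there: 2:T, 6:T. ✓
2: successors {3, 4}; p → ◇◇p there: 3:T, 4:F. ✓
3: successors {4}; p → ◇◇p there: 4:F. ✗
4: successors {5}; p → ◇◇p there: 5:T. ✓
5: no successors, so ◇(p → ◇◇p) fails. ✗
6: successors {1}; p → ◇◇p there: 1:T. ✓

{1, 2, 4, 6}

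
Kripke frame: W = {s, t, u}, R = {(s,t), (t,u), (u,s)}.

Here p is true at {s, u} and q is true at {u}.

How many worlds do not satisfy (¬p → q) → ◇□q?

1

s: ¬p → q is T, ◇□q is T. ✓
t: ¬p → q is F, ◇□q is F. ✓
u: ¬p → q is T, ◇□q is F. ✗
Satisfying worlds: {s, t}.
So (¬p → q) → ◇□q fails at the other 1 world.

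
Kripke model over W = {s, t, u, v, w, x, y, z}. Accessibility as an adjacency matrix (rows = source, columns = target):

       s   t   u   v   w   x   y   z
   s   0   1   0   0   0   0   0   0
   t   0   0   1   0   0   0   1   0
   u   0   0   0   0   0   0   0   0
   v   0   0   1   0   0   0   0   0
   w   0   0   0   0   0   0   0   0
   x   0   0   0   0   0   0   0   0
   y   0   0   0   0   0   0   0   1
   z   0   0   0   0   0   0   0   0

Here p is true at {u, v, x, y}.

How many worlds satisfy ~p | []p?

7

s: ~p is T, []p is F. ✓
t: ~p is T, []p is T. ✓
u: ~p is F, []p is T. ✓
v: ~p is F, []p is T. ✓
w: ~p is T, []p is T. ✓
x: ~p is F, []p is T. ✓
y: ~p is F, []p is F. ✗
z: ~p is T, []p is T. ✓
Satisfying worlds: {s, t, u, v, w, x, z}.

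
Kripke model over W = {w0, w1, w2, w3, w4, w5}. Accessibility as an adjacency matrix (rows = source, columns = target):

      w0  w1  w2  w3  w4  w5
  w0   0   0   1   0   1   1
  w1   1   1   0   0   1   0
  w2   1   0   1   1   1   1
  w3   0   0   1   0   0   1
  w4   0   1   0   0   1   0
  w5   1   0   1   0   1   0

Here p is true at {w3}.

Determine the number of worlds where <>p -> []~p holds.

5

w0: <>p is F, []~p is T. ✓
w1: <>p is F, []~p is T. ✓
w2: <>p is T, []~p is F. ✗
w3: <>p is F, []~p is T. ✓
w4: <>p is F, []~p is T. ✓
w5: <>p is F, []~p is T. ✓
Satisfying worlds: {w0, w1, w3, w4, w5}.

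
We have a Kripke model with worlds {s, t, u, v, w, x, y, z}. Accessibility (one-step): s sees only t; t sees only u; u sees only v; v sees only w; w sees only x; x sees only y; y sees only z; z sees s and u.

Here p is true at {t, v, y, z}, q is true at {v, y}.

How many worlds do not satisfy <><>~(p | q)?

s: successors {t}; <>~(p | q) there: t:T. ✓
t: successors {u}; <>~(p | q) there: u:F. ✗
u: successors {v}; <>~(p | q) there: v:T. ✓
v: successors {w}; <>~(p | q) there: w:T. ✓
w: successors {x}; <>~(p | q) there: x:F. ✗
x: successors {y}; <>~(p | q) there: y:F. ✗
y: successors {z}; <>~(p | q) there: z:T. ✓
z: successors {s, u}; <>~(p | q) there: s:F, u:F. ✗
Satisfying worlds: {s, u, v, y}.
So <><>~(p | q) fails at the other 4 worlds.

4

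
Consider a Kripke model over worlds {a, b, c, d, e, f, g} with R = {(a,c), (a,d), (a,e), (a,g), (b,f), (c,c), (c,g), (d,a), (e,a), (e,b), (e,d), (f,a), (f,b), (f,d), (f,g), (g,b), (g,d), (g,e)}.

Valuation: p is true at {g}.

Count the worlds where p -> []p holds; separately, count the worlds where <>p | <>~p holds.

For p -> []p:
a: p is F, []p is F. ✓
b: p is F, []p is F. ✓
c: p is F, []p is F. ✓
d: p is F, []p is F. ✓
e: p is F, []p is F. ✓
f: p is F, []p is F. ✓
g: p is T, []p is F. ✗
— 6 worlds.
For <>p | <>~p:
a: <>p is T, <>~p is T. ✓
b: <>p is F, <>~p is T. ✓
c: <>p is T, <>~p is T. ✓
d: <>p is F, <>~p is T. ✓
e: <>p is F, <>~p is T. ✓
f: <>p is T, <>~p is T. ✓
g: <>p is F, <>~p is T. ✓
— 7 worlds.

6 and 7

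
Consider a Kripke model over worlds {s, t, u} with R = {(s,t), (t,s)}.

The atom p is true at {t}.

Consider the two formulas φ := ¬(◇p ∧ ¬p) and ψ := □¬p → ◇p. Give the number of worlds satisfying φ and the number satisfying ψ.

For ¬(◇p ∧ ¬p):
s: ◇p ∧ ¬p is T. ✗
t: ◇p ∧ ¬p is F. ✓
u: ◇p ∧ ¬p is F. ✓
— 2 worlds.
For □¬p → ◇p:
s: □¬p is F, ◇p is T. ✓
t: □¬p is T, ◇p is F. ✗
u: □¬p is T, ◇p is F. ✗
— 1 world.

2 and 1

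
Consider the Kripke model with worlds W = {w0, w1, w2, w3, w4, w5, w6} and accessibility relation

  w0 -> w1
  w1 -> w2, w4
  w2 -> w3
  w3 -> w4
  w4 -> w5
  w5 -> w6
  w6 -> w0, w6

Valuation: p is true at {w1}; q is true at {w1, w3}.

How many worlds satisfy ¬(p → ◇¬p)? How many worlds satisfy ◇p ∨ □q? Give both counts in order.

For ¬(p → ◇¬p):
w0: p → ◇¬p is T. ✗
w1: p → ◇¬p is T. ✗
w2: p → ◇¬p is T. ✗
w3: p → ◇¬p is T. ✗
w4: p → ◇¬p is T. ✗
w5: p → ◇¬p is T. ✗
w6: p → ◇¬p is T. ✗
— 0 worlds.
For ◇p ∨ □q:
w0: ◇p is T, □q is T. ✓
w1: ◇p is F, □q is F. ✗
w2: ◇p is F, □q is T. ✓
w3: ◇p is F, □q is F. ✗
w4: ◇p is F, □q is F. ✗
w5: ◇p is F, □q is F. ✗
w6: ◇p is F, □q is F. ✗
— 2 worlds.

0 and 2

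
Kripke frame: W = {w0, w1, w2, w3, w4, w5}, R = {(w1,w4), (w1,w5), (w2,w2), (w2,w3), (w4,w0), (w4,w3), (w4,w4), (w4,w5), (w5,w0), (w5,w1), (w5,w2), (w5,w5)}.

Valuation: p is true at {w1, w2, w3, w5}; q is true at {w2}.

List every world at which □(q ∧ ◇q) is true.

{w0, w3}

w0: no successors, so □(q ∧ ◇q) holds vacuously. ✓
w1: successors {w4, w5}; q ∧ ◇q there: w4:F, w5:F. ✗
w2: successors {w2, w3}; q ∧ ◇q there: w2:T, w3:F. ✗
w3: no successors, so □(q ∧ ◇q) holds vacuously. ✓
w4: successors {w0, w3, w4, w5}; q ∧ ◇q there: w0:F, w3:F, w4:F, w5:F. ✗
w5: successors {w0, w1, w2, w5}; q ∧ ◇q there: w0:F, w1:F, w2:T, w5:F. ✗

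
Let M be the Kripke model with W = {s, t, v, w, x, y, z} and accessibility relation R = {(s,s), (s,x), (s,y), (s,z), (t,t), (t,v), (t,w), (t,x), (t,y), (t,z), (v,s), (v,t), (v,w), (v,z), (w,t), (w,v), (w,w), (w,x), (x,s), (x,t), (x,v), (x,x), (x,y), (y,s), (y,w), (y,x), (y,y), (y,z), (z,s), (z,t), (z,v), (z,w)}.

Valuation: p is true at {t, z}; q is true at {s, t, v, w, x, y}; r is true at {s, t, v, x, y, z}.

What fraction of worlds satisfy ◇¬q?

4/7

s: successors {s, x, y, z}; ¬q there: s:F, x:F, y:F, z:T. ✓
t: successors {t, v, w, x, y, z}; ¬q there: t:F, v:F, w:F, x:F, y:F, z:T. ✓
v: successors {s, t, w, z}; ¬q there: s:F, t:F, w:F, z:T. ✓
w: successors {t, v, w, x}; ¬q there: t:F, v:F, w:F, x:F. ✗
x: successors {s, t, v, x, y}; ¬q there: s:F, t:F, v:F, x:F, y:F. ✗
y: successors {s, w, x, y, z}; ¬q there: s:F, w:F, x:F, y:F, z:T. ✓
z: successors {s, t, v, w}; ¬q there: s:F, t:F, v:F, w:F. ✗
That's 4 of 7 worlds, so 4/7.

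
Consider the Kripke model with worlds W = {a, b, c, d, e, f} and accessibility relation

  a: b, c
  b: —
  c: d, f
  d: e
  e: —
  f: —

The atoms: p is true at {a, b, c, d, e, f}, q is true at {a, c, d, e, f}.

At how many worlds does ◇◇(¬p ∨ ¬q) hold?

a: successors {b, c}; ◇(¬p ∨ ¬q) there: b:F, c:F. ✗
b: no successors, so ◇◇(¬p ∨ ¬q) fails. ✗
c: successors {d, f}; ◇(¬p ∨ ¬q) there: d:F, f:F. ✗
d: successors {e}; ◇(¬p ∨ ¬q) there: e:F. ✗
e: no successors, so ◇◇(¬p ∨ ¬q) fails. ✗
f: no successors, so ◇◇(¬p ∨ ¬q) fails. ✗
Satisfying worlds: ∅.

0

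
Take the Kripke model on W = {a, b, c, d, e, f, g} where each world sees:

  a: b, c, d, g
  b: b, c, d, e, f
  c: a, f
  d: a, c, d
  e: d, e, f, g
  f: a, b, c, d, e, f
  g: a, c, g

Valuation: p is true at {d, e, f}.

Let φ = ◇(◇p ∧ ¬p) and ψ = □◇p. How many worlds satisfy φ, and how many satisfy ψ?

For ◇(◇p ∧ ¬p):
a: successors {b, c, d, g}; ◇p ∧ ¬p there: b:T, c:T, d:F, g:F. ✓
b: successors {b, c, d, e, f}; ◇p ∧ ¬p there: b:T, c:T, d:F, e:F, f:F. ✓
c: successors {a, f}; ◇p ∧ ¬p there: a:T, f:F. ✓
d: successors {a, c, d}; ◇p ∧ ¬p there: a:T, c:T, d:F. ✓
e: successors {d, e, f, g}; ◇p ∧ ¬p there: d:F, e:F, f:F, g:F. ✗
f: successors {a, b, c, d, e, f}; ◇p ∧ ¬p there: a:T, b:T, c:T, d:F, e:F, f:F. ✓
g: successors {a, c, g}; ◇p ∧ ¬p there: a:T, c:T, g:F. ✓
— 6 worlds.
For □◇p:
a: successors {b, c, d, g}; ◇p there: b:T, c:T, d:T, g:F. ✗
b: successors {b, c, d, e, f}; ◇p there: b:T, c:T, d:T, e:T, f:T. ✓
c: successors {a, f}; ◇p there: a:T, f:T. ✓
d: successors {a, c, d}; ◇p there: a:T, c:T, d:T. ✓
e: successors {d, e, f, g}; ◇p there: d:T, e:T, f:T, g:F. ✗
f: successors {a, b, c, d, e, f}; ◇p there: a:T, b:T, c:T, d:T, e:T, f:T. ✓
g: successors {a, c, g}; ◇p there: a:T, c:T, g:F. ✗
— 4 worlds.

6 and 4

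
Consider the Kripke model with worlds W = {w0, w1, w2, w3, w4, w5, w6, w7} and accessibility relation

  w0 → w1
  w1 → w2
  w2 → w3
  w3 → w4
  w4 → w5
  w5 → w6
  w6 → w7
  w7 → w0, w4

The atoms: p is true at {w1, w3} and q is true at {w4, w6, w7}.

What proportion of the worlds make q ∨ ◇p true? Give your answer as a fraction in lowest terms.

w0: q is F, ◇p is T. ✓
w1: q is F, ◇p is F. ✗
w2: q is F, ◇p is T. ✓
w3: q is F, ◇p is F. ✗
w4: q is T, ◇p is F. ✓
w5: q is F, ◇p is F. ✗
w6: q is T, ◇p is F. ✓
w7: q is T, ◇p is F. ✓
That's 5 of 8 worlds, so 5/8.

5/8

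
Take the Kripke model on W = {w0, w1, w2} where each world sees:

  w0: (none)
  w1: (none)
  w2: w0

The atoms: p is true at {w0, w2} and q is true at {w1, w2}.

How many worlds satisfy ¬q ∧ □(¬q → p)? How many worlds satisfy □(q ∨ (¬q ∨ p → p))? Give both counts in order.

For ¬q ∧ □(¬q → p):
w0: ¬q is T, □(¬q → p) is T. ✓
w1: ¬q is F, □(¬q → p) is T. ✗
w2: ¬q is F, □(¬q → p) is T. ✗
— 1 world.
For □(q ∨ (¬q ∨ p → p)):
w0: no successors, so □(q ∨ (¬q ∨ p → p)) holds vacuously. ✓
w1: no successors, so □(q ∨ (¬q ∨ p → p)) holds vacuously. ✓
w2: successors {w0}; q ∨ (¬q ∨ p → p) there: w0:T. ✓
— 3 worlds.

1 and 3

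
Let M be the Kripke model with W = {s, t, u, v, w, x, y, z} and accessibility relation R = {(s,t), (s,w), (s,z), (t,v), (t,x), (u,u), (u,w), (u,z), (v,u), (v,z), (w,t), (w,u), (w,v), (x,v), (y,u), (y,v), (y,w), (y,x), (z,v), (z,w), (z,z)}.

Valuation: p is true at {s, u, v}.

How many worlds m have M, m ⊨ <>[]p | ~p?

5

s: <>[]p is F, ~p is F. ✗
t: <>[]p is T, ~p is T. ✓
u: <>[]p is F, ~p is F. ✗
v: <>[]p is F, ~p is F. ✗
w: <>[]p is F, ~p is T. ✓
x: <>[]p is F, ~p is T. ✓
y: <>[]p is T, ~p is T. ✓
z: <>[]p is F, ~p is T. ✓
Satisfying worlds: {t, w, x, y, z}.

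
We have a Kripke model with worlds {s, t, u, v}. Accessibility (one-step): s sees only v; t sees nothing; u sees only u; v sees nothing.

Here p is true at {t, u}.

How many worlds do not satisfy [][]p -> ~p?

2

s: [][]p is T, ~p is T. ✓
t: [][]p is T, ~p is F. ✗
u: [][]p is T, ~p is F. ✗
v: [][]p is T, ~p is T. ✓
Satisfying worlds: {s, v}.
So [][]p -> ~p fails at the other 2 worlds.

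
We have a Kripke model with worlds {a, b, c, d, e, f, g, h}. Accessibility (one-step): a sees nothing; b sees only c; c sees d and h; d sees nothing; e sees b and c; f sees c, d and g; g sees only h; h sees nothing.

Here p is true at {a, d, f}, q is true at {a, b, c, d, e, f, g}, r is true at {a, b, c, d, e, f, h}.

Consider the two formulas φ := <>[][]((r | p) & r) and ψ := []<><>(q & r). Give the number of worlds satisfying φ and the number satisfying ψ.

5 and 3

For <>[][]((r | p) & r):
a: no successors, so <>[][]((r | p) & r) fails. ✗
b: successors {c}; [][]((r | p) & r) there: c:T. ✓
c: successors {d, h}; [][]((r | p) & r) there: d:T, h:T. ✓
d: no successors, so <>[][]((r | p) & r) fails. ✗
e: successors {b, c}; [][]((r | p) & r) there: b:T, c:T. ✓
f: successors {c, d, g}; [][]((r | p) & r) there: c:T, d:T, g:T. ✓
g: successors {h}; [][]((r | p) & r) there: h:T. ✓
h: no successors, so <>[][]((r | p) & r) fails. ✗
— 5 worlds.
For []<><>(q & r):
a: no successors, so []<><>(q & r) holds vacuously. ✓
b: successors {c}; <><>(q & r) there: c:F. ✗
c: successors {d, h}; <><>(q & r) there: d:F, h:F. ✗
d: no successors, so []<><>(q & r) holds vacuously. ✓
e: successors {b, c}; <><>(q & r) there: b:T, c:F. ✗
f: successors {c, d, g}; <><>(q & r) there: c:F, d:F, g:F. ✗
g: successors {h}; <><>(q & r) there: h:F. ✗
h: no successors, so []<><>(q & r) holds vacuously. ✓
— 3 worlds.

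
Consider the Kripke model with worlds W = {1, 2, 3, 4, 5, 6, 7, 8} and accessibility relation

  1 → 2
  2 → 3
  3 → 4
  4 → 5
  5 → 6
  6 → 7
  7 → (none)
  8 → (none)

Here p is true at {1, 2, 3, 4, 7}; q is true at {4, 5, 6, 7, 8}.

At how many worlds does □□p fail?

1: successors {2}; □p there: 2:T. ✓
2: successors {3}; □p there: 3:T. ✓
3: successors {4}; □p there: 4:F. ✗
4: successors {5}; □p there: 5:F. ✗
5: successors {6}; □p there: 6:T. ✓
6: successors {7}; □p there: 7:T. ✓
7: no successors, so □□p holds vacuously. ✓
8: no successors, so □□p holds vacuously. ✓
Satisfying worlds: {1, 2, 5, 6, 7, 8}.
So □□p fails at the other 2 worlds.

2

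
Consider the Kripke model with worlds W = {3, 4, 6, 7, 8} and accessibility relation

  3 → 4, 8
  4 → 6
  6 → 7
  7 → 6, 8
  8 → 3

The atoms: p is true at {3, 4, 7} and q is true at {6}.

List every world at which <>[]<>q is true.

{4, 7}

3: successors {4, 8}; []<>q there: 4:F, 8:F. ✗
4: successors {6}; []<>q there: 6:T. ✓
6: successors {7}; []<>q there: 7:F. ✗
7: successors {6, 8}; []<>q there: 6:T, 8:F. ✓
8: successors {3}; []<>q there: 3:F. ✗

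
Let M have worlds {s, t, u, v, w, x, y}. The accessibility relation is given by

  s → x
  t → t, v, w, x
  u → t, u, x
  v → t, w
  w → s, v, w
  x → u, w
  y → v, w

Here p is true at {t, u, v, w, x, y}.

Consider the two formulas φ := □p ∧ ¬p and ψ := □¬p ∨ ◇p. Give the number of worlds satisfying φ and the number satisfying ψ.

1 and 7

For □p ∧ ¬p:
s: □p is T, ¬p is T. ✓
t: □p is T, ¬p is F. ✗
u: □p is T, ¬p is F. ✗
v: □p is T, ¬p is F. ✗
w: □p is F, ¬p is F. ✗
x: □p is T, ¬p is F. ✗
y: □p is T, ¬p is F. ✗
— 1 world.
For □¬p ∨ ◇p:
s: □¬p is F, ◇p is T. ✓
t: □¬p is F, ◇p is T. ✓
u: □¬p is F, ◇p is T. ✓
v: □¬p is F, ◇p is T. ✓
w: □¬p is F, ◇p is T. ✓
x: □¬p is F, ◇p is T. ✓
y: □¬p is F, ◇p is T. ✓
— 7 worlds.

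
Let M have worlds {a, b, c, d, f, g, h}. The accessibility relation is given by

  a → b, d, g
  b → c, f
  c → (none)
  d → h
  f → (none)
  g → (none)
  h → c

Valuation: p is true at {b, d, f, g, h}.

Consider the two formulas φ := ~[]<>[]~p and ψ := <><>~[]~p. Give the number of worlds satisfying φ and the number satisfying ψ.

For ~[]<>[]~p:
a: []<>[]~p is F. ✓
b: []<>[]~p is F. ✓
c: []<>[]~p is T. ✗
d: []<>[]~p is T. ✗
f: []<>[]~p is T. ✗
g: []<>[]~p is T. ✗
h: []<>[]~p is F. ✓
— 3 worlds.
For <><>~[]~p:
a: successors {b, d, g}; <>~[]~p there: b:F, d:F, g:F. ✗
b: successors {c, f}; <>~[]~p there: c:F, f:F. ✗
c: no successors, so <><>~[]~p fails. ✗
d: successors {h}; <>~[]~p there: h:F. ✗
f: no successors, so <><>~[]~p fails. ✗
g: no successors, so <><>~[]~p fails. ✗
h: successors {c}; <>~[]~p there: c:F. ✗
— 0 worlds.

3 and 0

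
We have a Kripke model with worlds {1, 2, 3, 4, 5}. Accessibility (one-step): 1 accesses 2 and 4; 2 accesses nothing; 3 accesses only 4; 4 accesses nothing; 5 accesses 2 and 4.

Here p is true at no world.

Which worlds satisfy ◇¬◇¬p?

1: successors {2, 4}; ¬◇¬p there: 2:T, 4:T. ✓
2: no successors, so ◇¬◇¬p fails. ✗
3: successors {4}; ¬◇¬p there: 4:T. ✓
4: no successors, so ◇¬◇¬p fails. ✗
5: successors {2, 4}; ¬◇¬p there: 2:T, 4:T. ✓

{1, 3, 5}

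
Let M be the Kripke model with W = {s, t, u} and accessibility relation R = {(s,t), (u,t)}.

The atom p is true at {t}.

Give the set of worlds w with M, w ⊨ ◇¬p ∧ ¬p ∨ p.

s: ◇¬p ∧ ¬p is F, p is F. ✗
t: ◇¬p ∧ ¬p is F, p is T. ✓
u: ◇¬p ∧ ¬p is F, p is F. ✗

{t}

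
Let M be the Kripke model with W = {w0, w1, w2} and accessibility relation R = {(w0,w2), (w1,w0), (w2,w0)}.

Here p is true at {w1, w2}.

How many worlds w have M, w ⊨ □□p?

w0: successors {w2}; □p there: w2:F. ✗
w1: successors {w0}; □p there: w0:T. ✓
w2: successors {w0}; □p there: w0:T. ✓
Satisfying worlds: {w1, w2}.

2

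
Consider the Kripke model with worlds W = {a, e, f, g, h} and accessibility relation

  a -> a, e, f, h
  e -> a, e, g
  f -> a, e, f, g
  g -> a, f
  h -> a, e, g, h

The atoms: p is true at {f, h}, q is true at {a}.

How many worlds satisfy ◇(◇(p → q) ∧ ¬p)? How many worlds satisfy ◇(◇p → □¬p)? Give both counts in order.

For ◇(◇(p → q) ∧ ¬p):
a: successors {a, e, f, h}; ◇(p → q) ∧ ¬p there: a:T, e:T, f:F, h:F. ✓
e: successors {a, e, g}; ◇(p → q) ∧ ¬p there: a:T, e:T, g:T. ✓
f: successors {a, e, f, g}; ◇(p → q) ∧ ¬p there: a:T, e:T, f:F, g:T. ✓
g: successors {a, f}; ◇(p → q) ∧ ¬p there: a:T, f:F. ✓
h: successors {a, e, g, h}; ◇(p → q) ∧ ¬p there: a:T, e:T, g:T, h:F. ✓
— 5 worlds.
For ◇(◇p → □¬p):
a: successors {a, e, f, h}; ◇p → □¬p there: a:F, e:T, f:F, h:F. ✓
e: successors {a, e, g}; ◇p → □¬p there: a:F, e:T, g:F. ✓
f: successors {a, e, f, g}; ◇p → □¬p there: a:F, e:T, f:F, g:F. ✓
g: successors {a, f}; ◇p → □¬p there: a:F, f:F. ✗
h: successors {a, e, g, h}; ◇p → □¬p there: a:F, e:T, g:F, h:F. ✓
— 4 worlds.

5 and 4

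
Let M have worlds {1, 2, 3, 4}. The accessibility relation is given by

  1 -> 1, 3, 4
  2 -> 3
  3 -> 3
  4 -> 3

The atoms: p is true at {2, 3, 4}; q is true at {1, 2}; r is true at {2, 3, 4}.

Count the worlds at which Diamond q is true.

1

1: successors {1, 3, 4}; q there: 1:T, 3:F, 4:F. ✓
2: successors {3}; q there: 3:F. ✗
3: successors {3}; q there: 3:F. ✗
4: successors {3}; q there: 3:F. ✗
Satisfying worlds: {1}.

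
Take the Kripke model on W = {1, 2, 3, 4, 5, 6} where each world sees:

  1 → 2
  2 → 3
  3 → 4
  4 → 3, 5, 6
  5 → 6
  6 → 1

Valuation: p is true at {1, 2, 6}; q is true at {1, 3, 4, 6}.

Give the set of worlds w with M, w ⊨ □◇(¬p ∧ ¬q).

{3}

1: successors {2}; ◇(¬p ∧ ¬q) there: 2:F. ✗
2: successors {3}; ◇(¬p ∧ ¬q) there: 3:F. ✗
3: successors {4}; ◇(¬p ∧ ¬q) there: 4:T. ✓
4: successors {3, 5, 6}; ◇(¬p ∧ ¬q) there: 3:F, 5:F, 6:F. ✗
5: successors {6}; ◇(¬p ∧ ¬q) there: 6:F. ✗
6: successors {1}; ◇(¬p ∧ ¬q) there: 1:F. ✗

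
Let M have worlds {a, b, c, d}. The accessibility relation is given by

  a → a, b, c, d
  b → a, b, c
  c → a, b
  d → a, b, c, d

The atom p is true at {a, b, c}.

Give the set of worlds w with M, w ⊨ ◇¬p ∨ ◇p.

{a, b, c, d}

a: ◇¬p is T, ◇p is T. ✓
b: ◇¬p is F, ◇p is T. ✓
c: ◇¬p is F, ◇p is T. ✓
d: ◇¬p is T, ◇p is T. ✓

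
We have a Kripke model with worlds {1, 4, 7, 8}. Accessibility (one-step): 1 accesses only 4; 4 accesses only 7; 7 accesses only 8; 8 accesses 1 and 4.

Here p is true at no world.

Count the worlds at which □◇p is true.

0

1: successors {4}; ◇p there: 4:F. ✗
4: successors {7}; ◇p there: 7:F. ✗
7: successors {8}; ◇p there: 8:F. ✗
8: successors {1, 4}; ◇p there: 1:F, 4:F. ✗
Satisfying worlds: ∅.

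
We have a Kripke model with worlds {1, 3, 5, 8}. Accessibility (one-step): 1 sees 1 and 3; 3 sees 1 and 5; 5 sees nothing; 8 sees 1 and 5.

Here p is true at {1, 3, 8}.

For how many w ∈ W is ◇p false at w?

1: successors {1, 3}; p there: 1:T, 3:T. ✓
3: successors {1, 5}; p there: 1:T, 5:F. ✓
5: no successors, so ◇p fails. ✗
8: successors {1, 5}; p there: 1:T, 5:F. ✓
Satisfying worlds: {1, 3, 8}.
So ◇p fails at the other 1 world.

1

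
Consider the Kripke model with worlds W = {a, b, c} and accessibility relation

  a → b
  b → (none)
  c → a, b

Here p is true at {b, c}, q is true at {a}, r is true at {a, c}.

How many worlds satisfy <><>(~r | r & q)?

1

a: successors {b}; <>(~r | r & q) there: b:F. ✗
b: no successors, so <><>(~r | r & q) fails. ✗
c: successors {a, b}; <>(~r | r & q) there: a:T, b:F. ✓
Satisfying worlds: {c}.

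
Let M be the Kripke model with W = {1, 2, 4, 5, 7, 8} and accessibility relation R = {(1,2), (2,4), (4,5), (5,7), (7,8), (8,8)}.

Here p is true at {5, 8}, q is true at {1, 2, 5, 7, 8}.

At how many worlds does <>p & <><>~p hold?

1: <>p is F, <><>~p is T. ✗
2: <>p is F, <><>~p is F. ✗
4: <>p is T, <><>~p is T. ✓
5: <>p is F, <><>~p is F. ✗
7: <>p is T, <><>~p is F. ✗
8: <>p is T, <><>~p is F. ✗
Satisfying worlds: {4}.

1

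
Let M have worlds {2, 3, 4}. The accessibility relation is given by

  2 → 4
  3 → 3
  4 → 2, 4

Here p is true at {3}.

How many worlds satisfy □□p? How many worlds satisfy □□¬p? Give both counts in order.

1 and 2

For □□p:
2: successors {4}; □p there: 4:F. ✗
3: successors {3}; □p there: 3:T. ✓
4: successors {2, 4}; □p there: 2:F, 4:F. ✗
— 1 world.
For □□¬p:
2: successors {4}; □¬p there: 4:T. ✓
3: successors {3}; □¬p there: 3:F. ✗
4: successors {2, 4}; □¬p there: 2:T, 4:T. ✓
— 2 worlds.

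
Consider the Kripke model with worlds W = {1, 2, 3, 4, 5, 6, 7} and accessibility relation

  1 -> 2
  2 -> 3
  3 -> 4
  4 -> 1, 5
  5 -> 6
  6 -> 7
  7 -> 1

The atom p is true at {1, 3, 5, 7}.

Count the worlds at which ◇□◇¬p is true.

1: successors {2}; □◇¬p there: 2:T. ✓
2: successors {3}; □◇¬p there: 3:F. ✗
3: successors {4}; □◇¬p there: 4:T. ✓
4: successors {1, 5}; □◇¬p there: 1:F, 5:F. ✗
5: successors {6}; □◇¬p there: 6:F. ✗
6: successors {7}; □◇¬p there: 7:T. ✓
7: successors {1}; □◇¬p there: 1:F. ✗
Satisfying worlds: {1, 3, 6}.

3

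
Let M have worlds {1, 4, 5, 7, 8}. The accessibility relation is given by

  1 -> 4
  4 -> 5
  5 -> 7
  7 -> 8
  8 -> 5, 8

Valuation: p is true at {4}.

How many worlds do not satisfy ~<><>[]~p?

5

1: <><>[]~p is T. ✗
4: <><>[]~p is T. ✗
5: <><>[]~p is T. ✗
7: <><>[]~p is T. ✗
8: <><>[]~p is T. ✗
Satisfying worlds: ∅.
So ~<><>[]~p fails at the other 5 worlds.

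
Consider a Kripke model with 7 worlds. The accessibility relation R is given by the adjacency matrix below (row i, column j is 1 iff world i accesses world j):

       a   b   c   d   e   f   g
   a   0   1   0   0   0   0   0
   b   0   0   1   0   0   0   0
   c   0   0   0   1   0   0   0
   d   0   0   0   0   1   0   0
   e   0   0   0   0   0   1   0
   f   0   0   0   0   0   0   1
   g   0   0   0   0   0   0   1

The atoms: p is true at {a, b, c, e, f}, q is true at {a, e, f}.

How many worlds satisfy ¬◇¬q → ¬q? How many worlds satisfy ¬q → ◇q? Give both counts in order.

For ¬◇¬q → ¬q:
a: ¬◇¬q is F, ¬q is F. ✓
b: ¬◇¬q is F, ¬q is T. ✓
c: ¬◇¬q is F, ¬q is T. ✓
d: ¬◇¬q is T, ¬q is T. ✓
e: ¬◇¬q is T, ¬q is F. ✗
f: ¬◇¬q is F, ¬q is F. ✓
g: ¬◇¬q is F, ¬q is T. ✓
— 6 worlds.
For ¬q → ◇q:
a: ¬q is F, ◇q is F. ✓
b: ¬q is T, ◇q is F. ✗
c: ¬q is T, ◇q is F. ✗
d: ¬q is T, ◇q is T. ✓
e: ¬q is F, ◇q is T. ✓
f: ¬q is F, ◇q is F. ✓
g: ¬q is T, ◇q is F. ✗
— 4 worlds.

6 and 4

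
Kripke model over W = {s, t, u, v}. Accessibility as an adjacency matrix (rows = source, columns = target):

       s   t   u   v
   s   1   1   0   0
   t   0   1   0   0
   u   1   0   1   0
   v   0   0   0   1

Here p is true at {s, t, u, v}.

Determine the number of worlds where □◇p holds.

s: successors {s, t}; ◇p there: s:T, t:T. ✓
t: successors {t}; ◇p there: t:T. ✓
u: successors {s, u}; ◇p there: s:T, u:T. ✓
v: successors {v}; ◇p there: v:T. ✓
Satisfying worlds: {s, t, u, v}.

4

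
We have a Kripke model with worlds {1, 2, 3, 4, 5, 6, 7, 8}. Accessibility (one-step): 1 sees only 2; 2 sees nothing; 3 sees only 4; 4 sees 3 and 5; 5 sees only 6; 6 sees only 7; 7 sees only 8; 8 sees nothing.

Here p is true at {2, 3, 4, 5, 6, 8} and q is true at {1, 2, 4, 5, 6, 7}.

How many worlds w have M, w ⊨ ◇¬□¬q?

3

1: successors {2}; ¬□¬q there: 2:F. ✗
2: no successors, so ◇¬□¬q fails. ✗
3: successors {4}; ¬□¬q there: 4:T. ✓
4: successors {3, 5}; ¬□¬q there: 3:T, 5:T. ✓
5: successors {6}; ¬□¬q there: 6:T. ✓
6: successors {7}; ¬□¬q there: 7:F. ✗
7: successors {8}; ¬□¬q there: 8:F. ✗
8: no successors, so ◇¬□¬q fails. ✗
Satisfying worlds: {3, 4, 5}.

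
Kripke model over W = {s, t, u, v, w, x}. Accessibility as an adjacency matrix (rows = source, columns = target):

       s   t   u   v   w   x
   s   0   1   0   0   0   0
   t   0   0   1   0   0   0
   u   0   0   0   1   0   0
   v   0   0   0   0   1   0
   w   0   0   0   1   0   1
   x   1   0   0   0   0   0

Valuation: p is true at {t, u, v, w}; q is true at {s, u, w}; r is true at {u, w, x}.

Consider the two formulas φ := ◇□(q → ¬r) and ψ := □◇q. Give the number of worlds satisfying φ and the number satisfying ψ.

For ◇□(q → ¬r):
s: successors {t}; □(q → ¬r) there: t:F. ✗
t: successors {u}; □(q → ¬r) there: u:T. ✓
u: successors {v}; □(q → ¬r) there: v:F. ✗
v: successors {w}; □(q → ¬r) there: w:T. ✓
w: successors {v, x}; □(q → ¬r) there: v:F, x:T. ✓
x: successors {s}; □(q → ¬r) there: s:T. ✓
— 4 worlds.
For □◇q:
s: successors {t}; ◇q there: t:T. ✓
t: successors {u}; ◇q there: u:F. ✗
u: successors {v}; ◇q there: v:T. ✓
v: successors {w}; ◇q there: w:F. ✗
w: successors {v, x}; ◇q there: v:T, x:T. ✓
x: successors {s}; ◇q there: s:F. ✗
— 3 worlds.

4 and 3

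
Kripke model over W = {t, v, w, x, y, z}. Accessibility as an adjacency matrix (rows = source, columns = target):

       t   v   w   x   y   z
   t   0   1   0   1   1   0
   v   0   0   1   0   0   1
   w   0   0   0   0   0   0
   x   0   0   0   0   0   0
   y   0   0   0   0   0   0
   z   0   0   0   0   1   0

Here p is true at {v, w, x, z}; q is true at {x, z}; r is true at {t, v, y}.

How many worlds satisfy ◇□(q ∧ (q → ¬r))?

3

t: successors {v, x, y}; □(q ∧ (q → ¬r)) there: v:F, x:T, y:T. ✓
v: successors {w, z}; □(q ∧ (q → ¬r)) there: w:T, z:F. ✓
w: no successors, so ◇□(q ∧ (q → ¬r)) fails. ✗
x: no successors, so ◇□(q ∧ (q → ¬r)) fails. ✗
y: no successors, so ◇□(q ∧ (q → ¬r)) fails. ✗
z: successors {y}; □(q ∧ (q → ¬r)) there: y:T. ✓
Satisfying worlds: {t, v, z}.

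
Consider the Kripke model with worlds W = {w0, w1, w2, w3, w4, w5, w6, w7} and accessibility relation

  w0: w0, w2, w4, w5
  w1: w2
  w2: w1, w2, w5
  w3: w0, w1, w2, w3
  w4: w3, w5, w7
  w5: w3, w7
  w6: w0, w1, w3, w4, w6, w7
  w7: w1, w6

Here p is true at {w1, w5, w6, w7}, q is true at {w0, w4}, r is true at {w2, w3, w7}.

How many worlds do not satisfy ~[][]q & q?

w0: ~[][]q is T, q is T. ✓
w1: ~[][]q is T, q is F. ✗
w2: ~[][]q is T, q is F. ✗
w3: ~[][]q is T, q is F. ✗
w4: ~[][]q is T, q is T. ✓
w5: ~[][]q is T, q is F. ✗
w6: ~[][]q is T, q is F. ✗
w7: ~[][]q is T, q is F. ✗
Satisfying worlds: {w0, w4}.
So ~[][]q & q fails at the other 6 worlds.

6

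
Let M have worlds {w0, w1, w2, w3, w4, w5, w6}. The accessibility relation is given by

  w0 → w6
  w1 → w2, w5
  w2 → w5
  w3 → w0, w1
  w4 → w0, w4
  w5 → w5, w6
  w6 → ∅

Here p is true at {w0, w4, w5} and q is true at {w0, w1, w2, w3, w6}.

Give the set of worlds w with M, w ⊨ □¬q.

{w2, w6}

w0: successors {w6}; ¬q there: w6:F. ✗
w1: successors {w2, w5}; ¬q there: w2:F, w5:T. ✗
w2: successors {w5}; ¬q there: w5:T. ✓
w3: successors {w0, w1}; ¬q there: w0:F, w1:F. ✗
w4: successors {w0, w4}; ¬q there: w0:F, w4:T. ✗
w5: successors {w5, w6}; ¬q there: w5:T, w6:F. ✗
w6: no successors, so □¬q holds vacuously. ✓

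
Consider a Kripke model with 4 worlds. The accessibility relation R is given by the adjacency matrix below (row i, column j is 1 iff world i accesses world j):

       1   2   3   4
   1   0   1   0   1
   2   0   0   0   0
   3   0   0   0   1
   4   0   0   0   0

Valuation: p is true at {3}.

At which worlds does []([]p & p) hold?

{2, 4}

1: successors {2, 4}; []p & p there: 2:F, 4:F. ✗
2: no successors, so []([]p & p) holds vacuously. ✓
3: successors {4}; []p & p there: 4:F. ✗
4: no successors, so []([]p & p) holds vacuously. ✓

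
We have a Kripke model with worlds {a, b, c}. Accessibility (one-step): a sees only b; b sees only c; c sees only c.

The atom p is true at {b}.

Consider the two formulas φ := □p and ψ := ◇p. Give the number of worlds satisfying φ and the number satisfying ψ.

1 and 1

For □p:
a: successors {b}; p there: b:T. ✓
b: successors {c}; p there: c:F. ✗
c: successors {c}; p there: c:F. ✗
— 1 world.
For ◇p:
a: successors {b}; p there: b:T. ✓
b: successors {c}; p there: c:F. ✗
c: successors {c}; p there: c:F. ✗
— 1 world.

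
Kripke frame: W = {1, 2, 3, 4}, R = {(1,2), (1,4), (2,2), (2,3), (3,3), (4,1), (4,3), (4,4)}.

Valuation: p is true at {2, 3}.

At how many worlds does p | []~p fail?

2

1: p is F, []~p is F. ✗
2: p is T, []~p is F. ✓
3: p is T, []~p is F. ✓
4: p is F, []~p is F. ✗
Satisfying worlds: {2, 3}.
So p | []~p fails at the other 2 worlds.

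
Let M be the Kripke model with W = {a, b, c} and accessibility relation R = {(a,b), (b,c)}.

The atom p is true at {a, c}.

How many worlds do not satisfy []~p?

1

a: successors {b}; ~p there: b:T. ✓
b: successors {c}; ~p there: c:F. ✗
c: no successors, so []~p holds vacuously. ✓
Satisfying worlds: {a, c}.
So []~p fails at the other 1 world.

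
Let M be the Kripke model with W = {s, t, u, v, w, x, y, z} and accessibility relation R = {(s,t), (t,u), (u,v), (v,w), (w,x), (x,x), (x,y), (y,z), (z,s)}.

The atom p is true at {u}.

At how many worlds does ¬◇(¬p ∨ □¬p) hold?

0

s: ◇(¬p ∨ □¬p) is T. ✗
t: ◇(¬p ∨ □¬p) is T. ✗
u: ◇(¬p ∨ □¬p) is T. ✗
v: ◇(¬p ∨ □¬p) is T. ✗
w: ◇(¬p ∨ □¬p) is T. ✗
x: ◇(¬p ∨ □¬p) is T. ✗
y: ◇(¬p ∨ □¬p) is T. ✗
z: ◇(¬p ∨ □¬p) is T. ✗
Satisfying worlds: ∅.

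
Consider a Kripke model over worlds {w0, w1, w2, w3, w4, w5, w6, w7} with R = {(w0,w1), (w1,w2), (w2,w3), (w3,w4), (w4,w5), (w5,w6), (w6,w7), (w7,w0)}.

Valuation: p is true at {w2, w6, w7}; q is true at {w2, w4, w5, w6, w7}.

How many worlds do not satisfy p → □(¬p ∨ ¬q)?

1

w0: p is F, □(¬p ∨ ¬q) is T. ✓
w1: p is F, □(¬p ∨ ¬q) is F. ✓
w2: p is T, □(¬p ∨ ¬q) is T. ✓
w3: p is F, □(¬p ∨ ¬q) is T. ✓
w4: p is F, □(¬p ∨ ¬q) is T. ✓
w5: p is F, □(¬p ∨ ¬q) is F. ✓
w6: p is T, □(¬p ∨ ¬q) is F. ✗
w7: p is T, □(¬p ∨ ¬q) is T. ✓
Satisfying worlds: {w0, w1, w2, w3, w4, w5, w7}.
So p → □(¬p ∨ ¬q) fails at the other 1 world.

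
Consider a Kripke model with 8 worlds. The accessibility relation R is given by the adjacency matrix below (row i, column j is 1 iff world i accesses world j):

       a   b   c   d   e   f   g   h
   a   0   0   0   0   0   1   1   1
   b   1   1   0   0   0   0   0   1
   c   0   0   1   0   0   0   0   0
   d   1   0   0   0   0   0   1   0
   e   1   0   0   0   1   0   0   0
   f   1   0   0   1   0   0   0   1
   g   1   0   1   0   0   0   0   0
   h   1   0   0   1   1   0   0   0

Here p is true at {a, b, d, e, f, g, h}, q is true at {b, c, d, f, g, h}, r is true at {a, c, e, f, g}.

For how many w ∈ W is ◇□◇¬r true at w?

1

a: successors {f, g, h}; □◇¬r there: f:F, g:F, h:F. ✗
b: successors {a, b, h}; □◇¬r there: a:F, b:T, h:F. ✓
c: successors {c}; □◇¬r there: c:F. ✗
d: successors {a, g}; □◇¬r there: a:F, g:F. ✗
e: successors {a, e}; □◇¬r there: a:F, e:F. ✗
f: successors {a, d, h}; □◇¬r there: a:F, d:F, h:F. ✗
g: successors {a, c}; □◇¬r there: a:F, c:F. ✗
h: successors {a, d, e}; □◇¬r there: a:F, d:F, e:F. ✗
Satisfying worlds: {b}.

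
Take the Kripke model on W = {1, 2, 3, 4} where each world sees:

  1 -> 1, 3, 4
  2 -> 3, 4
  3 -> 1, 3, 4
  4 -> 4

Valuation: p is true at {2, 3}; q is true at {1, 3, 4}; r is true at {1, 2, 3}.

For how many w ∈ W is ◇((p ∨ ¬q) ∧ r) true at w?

3

1: successors {1, 3, 4}; (p ∨ ¬q) ∧ r there: 1:F, 3:T, 4:F. ✓
2: successors {3, 4}; (p ∨ ¬q) ∧ r there: 3:T, 4:F. ✓
3: successors {1, 3, 4}; (p ∨ ¬q) ∧ r there: 1:F, 3:T, 4:F. ✓
4: successors {4}; (p ∨ ¬q) ∧ r there: 4:F. ✗
Satisfying worlds: {1, 2, 3}.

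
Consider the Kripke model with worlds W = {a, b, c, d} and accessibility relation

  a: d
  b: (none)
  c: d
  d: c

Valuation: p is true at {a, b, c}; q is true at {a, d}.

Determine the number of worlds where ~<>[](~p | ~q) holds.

a: <>[](~p | ~q) is T. ✗
b: <>[](~p | ~q) is F. ✓
c: <>[](~p | ~q) is T. ✗
d: <>[](~p | ~q) is T. ✗
Satisfying worlds: {b}.

1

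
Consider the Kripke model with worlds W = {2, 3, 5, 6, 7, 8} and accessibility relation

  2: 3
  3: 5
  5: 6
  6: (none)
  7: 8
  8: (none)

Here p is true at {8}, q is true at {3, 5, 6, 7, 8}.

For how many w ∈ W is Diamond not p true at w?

2: successors {3}; not p there: 3:T. ✓
3: successors {5}; not p there: 5:T. ✓
5: successors {6}; not p there: 6:T. ✓
6: no successors, so Diamond not p fails. ✗
7: successors {8}; not p there: 8:F. ✗
8: no successors, so Diamond not p fails. ✗
Satisfying worlds: {2, 3, 5}.

3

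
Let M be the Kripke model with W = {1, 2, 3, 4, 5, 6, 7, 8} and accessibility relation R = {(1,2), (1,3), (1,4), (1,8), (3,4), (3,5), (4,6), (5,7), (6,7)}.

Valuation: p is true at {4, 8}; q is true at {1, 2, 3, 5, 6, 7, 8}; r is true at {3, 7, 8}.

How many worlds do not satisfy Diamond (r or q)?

1: successors {2, 3, 4, 8}; r or q there: 2:T, 3:T, 4:F, 8:T. ✓
2: no successors, so Diamond (r or q) fails. ✗
3: successors {4, 5}; r or q there: 4:F, 5:T. ✓
4: successors {6}; r or q there: 6:T. ✓
5: successors {7}; r or q there: 7:T. ✓
6: successors {7}; r or q there: 7:T. ✓
7: no successors, so Diamond (r or q) fails. ✗
8: no successors, so Diamond (r or q) fails. ✗
Satisfying worlds: {1, 3, 4, 5, 6}.
So Diamond (r or q) fails at the other 3 worlds.

3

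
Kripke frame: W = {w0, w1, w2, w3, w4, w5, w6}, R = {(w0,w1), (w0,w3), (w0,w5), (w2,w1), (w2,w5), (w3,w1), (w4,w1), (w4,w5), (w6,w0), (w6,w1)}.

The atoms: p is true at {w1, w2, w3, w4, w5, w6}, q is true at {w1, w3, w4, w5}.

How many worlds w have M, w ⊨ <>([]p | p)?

5

w0: successors {w1, w3, w5}; []p | p there: w1:T, w3:T, w5:T. ✓
w1: no successors, so <>([]p | p) fails. ✗
w2: successors {w1, w5}; []p | p there: w1:T, w5:T. ✓
w3: successors {w1}; []p | p there: w1:T. ✓
w4: successors {w1, w5}; []p | p there: w1:T, w5:T. ✓
w5: no successors, so <>([]p | p) fails. ✗
w6: successors {w0, w1}; []p | p there: w0:T, w1:T. ✓
Satisfying worlds: {w0, w2, w3, w4, w6}.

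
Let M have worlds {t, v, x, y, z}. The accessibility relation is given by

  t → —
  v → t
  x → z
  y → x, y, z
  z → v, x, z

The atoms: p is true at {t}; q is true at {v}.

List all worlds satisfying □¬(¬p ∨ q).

{t, v}

t: no successors, so □¬(¬p ∨ q) holds vacuously. ✓
v: successors {t}; ¬(¬p ∨ q) there: t:T. ✓
x: successors {z}; ¬(¬p ∨ q) there: z:F. ✗
y: successors {x, y, z}; ¬(¬p ∨ q) there: x:F, y:F, z:F. ✗
z: successors {v, x, z}; ¬(¬p ∨ q) there: v:F, x:F, z:F. ✗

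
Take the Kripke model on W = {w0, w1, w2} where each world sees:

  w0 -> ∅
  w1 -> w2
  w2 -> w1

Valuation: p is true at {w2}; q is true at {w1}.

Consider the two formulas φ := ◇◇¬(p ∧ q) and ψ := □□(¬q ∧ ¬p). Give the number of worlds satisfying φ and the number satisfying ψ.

2 and 1

For ◇◇¬(p ∧ q):
w0: no successors, so ◇◇¬(p ∧ q) fails. ✗
w1: successors {w2}; ◇¬(p ∧ q) there: w2:T. ✓
w2: successors {w1}; ◇¬(p ∧ q) there: w1:T. ✓
— 2 worlds.
For □□(¬q ∧ ¬p):
w0: no successors, so □□(¬q ∧ ¬p) holds vacuously. ✓
w1: successors {w2}; □(¬q ∧ ¬p) there: w2:F. ✗
w2: successors {w1}; □(¬q ∧ ¬p) there: w1:F. ✗
— 1 world.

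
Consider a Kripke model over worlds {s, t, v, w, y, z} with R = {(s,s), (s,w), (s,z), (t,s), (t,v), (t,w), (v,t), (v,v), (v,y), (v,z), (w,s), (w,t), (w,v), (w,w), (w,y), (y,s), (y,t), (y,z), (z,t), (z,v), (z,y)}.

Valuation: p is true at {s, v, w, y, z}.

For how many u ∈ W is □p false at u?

4

s: successors {s, w, z}; p there: s:T, w:T, z:T. ✓
t: successors {s, v, w}; p there: s:T, v:T, w:T. ✓
v: successors {t, v, y, z}; p there: t:F, v:T, y:T, z:T. ✗
w: successors {s, t, v, w, y}; p there: s:T, t:F, v:T, w:T, y:T. ✗
y: successors {s, t, z}; p there: s:T, t:F, z:T. ✗
z: successors {t, v, y}; p there: t:F, v:T, y:T. ✗
Satisfying worlds: {s, t}.
So □p fails at the other 4 worlds.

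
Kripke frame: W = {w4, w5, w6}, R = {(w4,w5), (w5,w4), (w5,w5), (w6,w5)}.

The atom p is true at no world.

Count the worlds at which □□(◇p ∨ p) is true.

0

w4: successors {w5}; □(◇p ∨ p) there: w5:F. ✗
w5: successors {w4, w5}; □(◇p ∨ p) there: w4:F, w5:F. ✗
w6: successors {w5}; □(◇p ∨ p) there: w5:F. ✗
Satisfying worlds: ∅.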